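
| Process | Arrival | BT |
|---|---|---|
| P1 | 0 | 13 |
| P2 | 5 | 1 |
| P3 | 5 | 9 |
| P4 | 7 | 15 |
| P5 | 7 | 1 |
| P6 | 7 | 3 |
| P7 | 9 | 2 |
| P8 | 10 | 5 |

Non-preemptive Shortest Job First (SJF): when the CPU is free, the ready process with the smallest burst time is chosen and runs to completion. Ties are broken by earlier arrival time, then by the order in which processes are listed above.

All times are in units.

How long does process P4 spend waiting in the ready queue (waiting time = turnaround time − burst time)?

Schedule: | P1 0-13 | P2 13-14 | P5 14-15 | P7 15-17 | P6 17-20 | P8 20-25 | P3 25-34 | P4 34-49 |
Completion: P1=13  P2=14  P3=34  P4=49  P5=15  P6=20  P7=17  P8=25
Waiting(P4) = turnaround − burst = 42 − 15 = 27

27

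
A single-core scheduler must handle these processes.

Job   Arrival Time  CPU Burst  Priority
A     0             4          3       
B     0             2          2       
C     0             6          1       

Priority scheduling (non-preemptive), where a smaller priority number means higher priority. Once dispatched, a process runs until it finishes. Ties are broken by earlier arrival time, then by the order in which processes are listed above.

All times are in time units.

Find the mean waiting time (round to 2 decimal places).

4.67

Schedule: | C 0-6 | B 6-8 | A 8-12 |
Completion: A=12  B=8  C=6
Turnaround (C−A): A=12  B=8  C=6
Waiting times: A=8, B=6, C=0
Average waiting = (8+6+0) / 3 = 14/3 = 4.67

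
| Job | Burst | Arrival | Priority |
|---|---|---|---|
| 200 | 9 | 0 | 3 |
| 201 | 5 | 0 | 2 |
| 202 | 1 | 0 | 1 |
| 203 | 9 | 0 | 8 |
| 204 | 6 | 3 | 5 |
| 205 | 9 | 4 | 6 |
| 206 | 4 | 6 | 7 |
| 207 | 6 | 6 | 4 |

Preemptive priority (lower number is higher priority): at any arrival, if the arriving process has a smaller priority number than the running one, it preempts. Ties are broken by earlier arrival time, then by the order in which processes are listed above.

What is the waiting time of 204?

18

Timeline: | 202 0-1 | 201 1-6 | 200 6-15 | 207 15-21 | 204 21-27 | 205 27-36 | 206 36-40 | 203 40-49 |
Completion: 200=15  201=6  202=1  203=49  204=27  205=36  206=40  207=21
Turnaround (C−A): 200=15  201=6  202=1  203=49  204=24  205=32  206=34  207=15
Waiting(204) = turnaround − burst = 24 − 6 = 18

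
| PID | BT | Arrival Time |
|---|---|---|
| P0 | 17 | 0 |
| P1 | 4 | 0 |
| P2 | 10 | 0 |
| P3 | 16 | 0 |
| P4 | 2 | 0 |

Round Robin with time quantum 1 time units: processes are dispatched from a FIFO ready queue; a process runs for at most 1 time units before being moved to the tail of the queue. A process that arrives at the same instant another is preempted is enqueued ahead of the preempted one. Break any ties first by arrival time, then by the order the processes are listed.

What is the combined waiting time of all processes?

Schedule: | P0 0-1 | P1 1-2 | P2 2-3 | P3 3-4 | P4 4-5 | P0 5-6 | P1 6-7 | P2 7-8 | P3 8-9 | P4 9-10 | P0 10-11 | P1 11-12 | P2 12-13 | P3 13-14 | P0 14-15 | P1 15-16 | P2 16-17 | P3 17-18 | P0 18-19 | P2 19-20 | P3 20-21 | P0 21-22 | P2 22-23 | P3 23-24 | P0 24-25 | P2 25-26 | P3 26-27 | P0 27-28 | P2 28-29 | P3 29-30 | P0 30-31 | P2 31-32 | P3 32-33 | P0 33-34 | P2 34-35 | P3 35-36 | P0 36-37 | P3 37-38 | P0 38-39 | P3 39-40 | P0 40-41 | P3 41-42 | P0 42-43 | P3 43-44 | P0 44-45 | P3 45-46 | P0 46-47 | P3 47-48 | P0 48-49 |
Completion: P0=49  P1=16  P2=35  P3=48  P4=10
Turnaround (C−A): P0=49  P1=16  P2=35  P3=48  P4=10
Waiting = turnaround − burst: P0=32, P1=12, P2=25, P3=32, P4=8
Total waiting = 32 + 12 + 25 + 32 + 8 = 109

109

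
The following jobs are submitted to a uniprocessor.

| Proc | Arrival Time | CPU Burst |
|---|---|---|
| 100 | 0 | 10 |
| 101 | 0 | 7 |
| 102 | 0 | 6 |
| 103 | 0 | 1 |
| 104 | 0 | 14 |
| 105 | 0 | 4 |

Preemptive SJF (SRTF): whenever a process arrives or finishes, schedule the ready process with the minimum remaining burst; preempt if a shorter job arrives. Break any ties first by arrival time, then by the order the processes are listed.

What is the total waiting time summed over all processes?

63

Timeline: | 103 0-1 | 105 1-5 | 102 5-11 | 101 11-18 | 100 18-28 | 104 28-42 |
Completion: 100=28  101=18  102=11  103=1  104=42  105=5
Turnaround (C−A): 100=28  101=18  102=11  103=1  104=42  105=5
Waiting = turnaround − burst: 100=18, 101=11, 102=5, 103=0, 104=28, 105=1
Total waiting = 18 + 11 + 5 + 0 + 28 + 1 = 63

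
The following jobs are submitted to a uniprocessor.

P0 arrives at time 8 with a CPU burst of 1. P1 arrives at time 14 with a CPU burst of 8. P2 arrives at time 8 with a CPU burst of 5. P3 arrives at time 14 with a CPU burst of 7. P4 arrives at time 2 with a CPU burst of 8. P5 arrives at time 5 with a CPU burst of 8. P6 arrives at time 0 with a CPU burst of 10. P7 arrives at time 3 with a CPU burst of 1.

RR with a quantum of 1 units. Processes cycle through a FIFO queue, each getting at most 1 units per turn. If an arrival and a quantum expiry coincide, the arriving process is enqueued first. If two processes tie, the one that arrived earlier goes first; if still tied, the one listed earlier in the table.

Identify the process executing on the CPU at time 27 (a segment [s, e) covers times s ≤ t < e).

P2

Schedule: | P6 0-2 | P4 2-3 | P6 3-4 | P7 4-5 | P4 5-6 | P6 6-7 | P5 7-8 | P4 8-9 | P6 9-10 | P0 10-11 | P2 11-12 | P5 12-13 | P4 13-14 | P6 14-15 | P2 15-16 | P5 16-17 | P1 17-18 | P3 18-19 | P4 19-20 | P6 20-21 | P2 21-22 | P5 22-23 | P1 23-24 | P3 24-25 | P4 25-26 | P6 26-27 | P2 27-28 | P5 28-29 | P1 29-30 | P3 30-31 | P4 31-32 | P6 32-33 | P2 33-34 | P5 34-35 | P1 35-36 | P3 36-37 | P4 37-38 | P6 38-39 | P5 39-40 | P1 40-41 | P3 41-42 | P5 42-43 | P1 43-44 | P3 44-45 | P1 45-46 | P3 46-47 | P1 47-48 |
Completion: P0=11  P1=48  P2=34  P3=47  P4=38  P5=43  P6=39  P7=5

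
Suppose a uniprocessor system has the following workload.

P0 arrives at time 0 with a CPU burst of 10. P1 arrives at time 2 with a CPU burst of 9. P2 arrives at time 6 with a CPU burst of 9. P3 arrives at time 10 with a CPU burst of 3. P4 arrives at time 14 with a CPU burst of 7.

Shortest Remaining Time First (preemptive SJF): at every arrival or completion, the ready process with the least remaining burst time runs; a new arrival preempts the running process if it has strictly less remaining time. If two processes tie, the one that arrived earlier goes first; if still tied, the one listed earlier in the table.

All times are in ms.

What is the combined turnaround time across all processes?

Timeline: | P0 0-10 | P3 10-13 | P1 13-14 | P4 14-21 | P1 21-29 | P2 29-38 |
Completion: P0=10  P1=29  P2=38  P3=13  P4=21
Turnaround = completion − arrival: P0=10, P1=27, P2=32, P3=3, P4=7
Total turnaround = 10 + 27 + 32 + 3 + 7 = 79

79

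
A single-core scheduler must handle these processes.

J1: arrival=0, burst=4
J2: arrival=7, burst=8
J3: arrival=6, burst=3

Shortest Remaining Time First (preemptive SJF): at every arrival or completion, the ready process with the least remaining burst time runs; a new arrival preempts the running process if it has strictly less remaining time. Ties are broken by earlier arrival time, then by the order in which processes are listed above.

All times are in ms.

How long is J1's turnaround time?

Schedule: | J1 0-4 | idle 4-6 | J3 6-9 | J2 9-17 |
Completion: J1=4  J2=17  J3=9
Turnaround(J1) = completion − arrival = 4 − 0 = 4

4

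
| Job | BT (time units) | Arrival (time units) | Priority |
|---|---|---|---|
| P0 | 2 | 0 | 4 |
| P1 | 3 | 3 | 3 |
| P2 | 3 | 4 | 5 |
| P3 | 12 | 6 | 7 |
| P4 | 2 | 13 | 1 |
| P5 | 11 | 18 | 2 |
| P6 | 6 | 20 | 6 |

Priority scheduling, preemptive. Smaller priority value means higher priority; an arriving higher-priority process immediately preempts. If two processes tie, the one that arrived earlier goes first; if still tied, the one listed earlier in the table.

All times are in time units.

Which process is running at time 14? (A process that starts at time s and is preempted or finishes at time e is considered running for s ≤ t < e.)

Schedule: | P0 0-2 | idle 2-3 | P1 3-6 | P2 6-9 | P3 9-13 | P4 13-15 | P3 15-18 | P5 18-29 | P6 29-35 | P3 35-40 |
Completion: P0=2  P1=6  P2=9  P3=40  P4=15  P5=29  P6=35
Turnaround (C−A): P0=2  P1=3  P2=5  P3=34  P4=2  P5=11  P6=15

P4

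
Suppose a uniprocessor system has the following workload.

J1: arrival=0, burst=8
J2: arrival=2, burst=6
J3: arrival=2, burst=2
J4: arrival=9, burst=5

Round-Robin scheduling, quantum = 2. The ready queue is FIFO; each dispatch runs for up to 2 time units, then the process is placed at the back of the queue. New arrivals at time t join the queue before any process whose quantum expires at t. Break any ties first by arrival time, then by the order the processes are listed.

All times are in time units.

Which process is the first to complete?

J3

Schedule: | J1 0-2 | J2 2-4 | J3 4-6 | J1 6-8 | J2 8-10 | J1 10-12 | J4 12-14 | J2 14-16 | J1 16-18 | J4 18-21 |
Completion: J1=18  J2=16  J3=6  J4=21
Finish order: J3 → J2 → J1 → J4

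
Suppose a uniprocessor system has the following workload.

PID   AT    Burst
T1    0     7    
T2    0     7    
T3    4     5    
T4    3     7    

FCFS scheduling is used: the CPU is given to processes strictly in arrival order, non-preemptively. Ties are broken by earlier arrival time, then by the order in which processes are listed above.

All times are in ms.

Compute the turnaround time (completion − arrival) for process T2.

14

Schedule: | T1 0-7 | T2 7-14 | T4 14-21 | T3 21-26 |
Completion: T1=7  T2=14  T3=26  T4=21
Turnaround (C−A): T1=7  T2=14  T3=22  T4=18
Turnaround(T2) = completion − arrival = 14 − 0 = 14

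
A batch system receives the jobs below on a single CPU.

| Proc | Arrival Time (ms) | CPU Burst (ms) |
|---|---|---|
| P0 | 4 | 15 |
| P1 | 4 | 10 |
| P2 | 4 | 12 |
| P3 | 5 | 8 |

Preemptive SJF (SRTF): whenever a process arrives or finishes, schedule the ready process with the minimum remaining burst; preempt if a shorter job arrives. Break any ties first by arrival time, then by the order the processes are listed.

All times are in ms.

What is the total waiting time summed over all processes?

56

Timeline: | idle 0-4 | P1 4-5 | P3 5-13 | P1 13-22 | P2 22-34 | P0 34-49 |
Completion: P0=49  P1=22  P2=34  P3=13
Waiting = turnaround − burst: P0=30, P1=8, P2=18, P3=0
Total waiting = 30 + 8 + 18 + 0 = 56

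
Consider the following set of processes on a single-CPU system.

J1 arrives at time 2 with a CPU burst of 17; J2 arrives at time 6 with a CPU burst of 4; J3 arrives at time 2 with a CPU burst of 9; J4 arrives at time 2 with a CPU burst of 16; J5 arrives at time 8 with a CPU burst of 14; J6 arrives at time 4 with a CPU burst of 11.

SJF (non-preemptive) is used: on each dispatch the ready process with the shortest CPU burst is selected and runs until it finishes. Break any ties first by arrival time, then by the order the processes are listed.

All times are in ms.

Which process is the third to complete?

J6

Gantt: | idle 0-2 | J3 2-11 | J2 11-15 | J6 15-26 | J5 26-40 | J4 40-56 | J1 56-73 |
Completion: J1=73  J2=15  J3=11  J4=56  J5=40  J6=26
Turnaround (C−A): J1=71  J2=9  J3=9  J4=54  J5=32  J6=22
Finish order: J3 → J2 → J6 → J5 → J4 → J1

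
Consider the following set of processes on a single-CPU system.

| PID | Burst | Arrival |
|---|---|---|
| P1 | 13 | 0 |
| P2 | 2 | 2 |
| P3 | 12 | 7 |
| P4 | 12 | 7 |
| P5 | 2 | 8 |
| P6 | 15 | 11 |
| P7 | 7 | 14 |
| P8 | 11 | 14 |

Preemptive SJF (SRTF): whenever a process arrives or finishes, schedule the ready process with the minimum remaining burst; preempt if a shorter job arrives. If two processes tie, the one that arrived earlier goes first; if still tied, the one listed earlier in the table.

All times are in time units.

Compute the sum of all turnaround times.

Schedule: | P1 0-2 | P2 2-4 | P1 4-8 | P5 8-10 | P1 10-17 | P7 17-24 | P8 24-35 | P3 35-47 | P4 47-59 | P6 59-74 |
Completion: P1=17  P2=4  P3=47  P4=59  P5=10  P6=74  P7=24  P8=35
Turnaround = completion − arrival: P1=17, P2=2, P3=40, P4=52, P5=2, P6=63, P7=10, P8=21
Total turnaround = 17 + 2 + 40 + 52 + 2 + 63 + 10 + 21 = 207

207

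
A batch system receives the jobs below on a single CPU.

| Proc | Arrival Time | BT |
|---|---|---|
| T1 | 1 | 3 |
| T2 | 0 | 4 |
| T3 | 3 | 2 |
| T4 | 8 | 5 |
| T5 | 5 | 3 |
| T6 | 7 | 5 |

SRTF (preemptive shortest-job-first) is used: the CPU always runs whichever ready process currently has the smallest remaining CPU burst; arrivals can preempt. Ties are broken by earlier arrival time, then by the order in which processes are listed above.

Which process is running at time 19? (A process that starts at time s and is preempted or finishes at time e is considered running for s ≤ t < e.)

T4

Schedule: | T2 0-4 | T3 4-6 | T1 6-9 | T5 9-12 | T6 12-17 | T4 17-22 |
Completion: T1=9  T2=4  T3=6  T4=22  T5=12  T6=17
Turnaround (C−A): T1=8  T2=4  T3=3  T4=14  T5=7  T6=10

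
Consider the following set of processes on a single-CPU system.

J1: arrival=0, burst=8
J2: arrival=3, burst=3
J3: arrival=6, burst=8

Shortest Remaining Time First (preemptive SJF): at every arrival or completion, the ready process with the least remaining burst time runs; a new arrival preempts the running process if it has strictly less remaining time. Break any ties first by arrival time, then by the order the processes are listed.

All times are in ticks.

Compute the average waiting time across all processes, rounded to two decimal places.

2.67

Timeline: | J1 0-3 | J2 3-6 | J1 6-11 | J3 11-19 |
Completion: J1=11  J2=6  J3=19
Turnaround (C−A): J1=11  J2=3  J3=13
Waiting times: J1=3, J2=0, J3=5
Average waiting = (3+0+5) / 3 = 8/3 = 2.67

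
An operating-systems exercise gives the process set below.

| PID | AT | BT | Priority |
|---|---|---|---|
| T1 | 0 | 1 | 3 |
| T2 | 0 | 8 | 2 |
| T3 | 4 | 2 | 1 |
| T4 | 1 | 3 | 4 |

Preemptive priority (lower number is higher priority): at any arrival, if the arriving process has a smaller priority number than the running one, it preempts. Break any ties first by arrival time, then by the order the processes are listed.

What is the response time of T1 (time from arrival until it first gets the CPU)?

10

Gantt: | T2 0-4 | T3 4-6 | T2 6-10 | T1 10-11 | T4 11-14 |
Completion: T1=11  T2=10  T3=6  T4=14
Response(T1) = first start − arrival = 10 − 0 = 10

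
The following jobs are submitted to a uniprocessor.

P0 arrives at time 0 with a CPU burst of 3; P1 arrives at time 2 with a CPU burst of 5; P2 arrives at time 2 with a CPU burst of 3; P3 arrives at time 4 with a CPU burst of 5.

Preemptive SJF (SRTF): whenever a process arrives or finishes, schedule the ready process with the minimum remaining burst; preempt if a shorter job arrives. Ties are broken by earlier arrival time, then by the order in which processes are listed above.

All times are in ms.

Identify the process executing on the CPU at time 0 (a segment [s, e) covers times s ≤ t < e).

Gantt: | P0 0-3 | P2 3-6 | P1 6-11 | P3 11-16 |
Completion: P0=3  P1=11  P2=6  P3=16
Turnaround (C−A): P0=3  P1=9  P2=4  P3=12

P0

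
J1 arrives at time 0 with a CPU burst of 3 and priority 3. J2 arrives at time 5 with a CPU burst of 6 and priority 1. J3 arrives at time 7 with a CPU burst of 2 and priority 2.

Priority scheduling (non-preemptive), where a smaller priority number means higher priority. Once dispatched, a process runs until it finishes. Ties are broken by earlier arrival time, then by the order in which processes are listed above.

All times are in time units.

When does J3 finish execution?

13

Schedule: | J1 0-3 | idle 3-5 | J2 5-11 | J3 11-13 |
Completion: J1=3  J2=11  J3=13
Turnaround (C−A): J1=3  J2=6  J3=6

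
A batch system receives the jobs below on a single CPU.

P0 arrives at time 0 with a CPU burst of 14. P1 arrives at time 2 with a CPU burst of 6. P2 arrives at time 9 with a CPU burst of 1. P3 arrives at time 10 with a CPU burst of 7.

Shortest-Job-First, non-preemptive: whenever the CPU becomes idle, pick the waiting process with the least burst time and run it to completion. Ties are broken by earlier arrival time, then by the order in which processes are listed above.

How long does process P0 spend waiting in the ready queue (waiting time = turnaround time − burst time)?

0

Schedule: | P0 0-14 | P2 14-15 | P1 15-21 | P3 21-28 |
Completion: P0=14  P1=21  P2=15  P3=28
Waiting(P0) = turnaround − burst = 14 − 14 = 0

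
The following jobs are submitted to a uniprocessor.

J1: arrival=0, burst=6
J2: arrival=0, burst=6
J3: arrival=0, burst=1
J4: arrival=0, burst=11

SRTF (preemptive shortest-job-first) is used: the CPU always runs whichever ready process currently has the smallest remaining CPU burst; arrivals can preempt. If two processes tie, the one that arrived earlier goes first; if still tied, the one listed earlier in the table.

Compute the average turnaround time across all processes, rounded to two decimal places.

11.25

Schedule: | J3 0-1 | J1 1-7 | J2 7-13 | J4 13-24 |
Completion: J1=7  J2=13  J3=1  J4=24
Turnaround (C−A): J1=7  J2=13  J3=1  J4=24
Turnaround times: J1=7, J2=13, J3=1, J4=24
Average turnaround = (7+13+1+24) / 4 = 45/4 = 11.25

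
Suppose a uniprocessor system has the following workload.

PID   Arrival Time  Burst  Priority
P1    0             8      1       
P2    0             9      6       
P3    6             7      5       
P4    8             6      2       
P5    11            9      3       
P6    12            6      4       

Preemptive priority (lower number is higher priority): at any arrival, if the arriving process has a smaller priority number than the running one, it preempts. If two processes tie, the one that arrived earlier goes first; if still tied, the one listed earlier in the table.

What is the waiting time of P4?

0

Gantt: | P1 0-8 | P4 8-14 | P5 14-23 | P6 23-29 | P3 29-36 | P2 36-45 |
Completion: P1=8  P2=45  P3=36  P4=14  P5=23  P6=29
Turnaround (C−A): P1=8  P2=45  P3=30  P4=6  P5=12  P6=17
Waiting(P4) = turnaround − burst = 6 − 6 = 0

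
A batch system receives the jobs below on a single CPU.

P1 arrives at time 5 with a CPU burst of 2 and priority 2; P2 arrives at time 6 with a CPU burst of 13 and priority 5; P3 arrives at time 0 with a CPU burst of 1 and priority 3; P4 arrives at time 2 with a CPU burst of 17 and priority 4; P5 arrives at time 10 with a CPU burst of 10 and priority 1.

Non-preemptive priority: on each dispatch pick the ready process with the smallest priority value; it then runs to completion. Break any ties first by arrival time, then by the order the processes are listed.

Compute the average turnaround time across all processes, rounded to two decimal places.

Schedule: | P3 0-1 | idle 1-2 | P4 2-19 | P5 19-29 | P1 29-31 | P2 31-44 |
Completion: P1=31  P2=44  P3=1  P4=19  P5=29
Turnaround times: P1=26, P2=38, P3=1, P4=17, P5=19
Average turnaround = (26+38+1+17+19) / 5 = 101/5 = 20.20

20.20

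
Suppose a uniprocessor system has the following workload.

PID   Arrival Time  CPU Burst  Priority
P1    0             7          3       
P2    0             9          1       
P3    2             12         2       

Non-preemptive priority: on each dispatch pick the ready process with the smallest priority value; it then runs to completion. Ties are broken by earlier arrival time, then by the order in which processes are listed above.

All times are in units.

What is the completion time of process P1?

Timeline: | P2 0-9 | P3 9-21 | P1 21-28 |
Completion: P1=28  P2=9  P3=21

28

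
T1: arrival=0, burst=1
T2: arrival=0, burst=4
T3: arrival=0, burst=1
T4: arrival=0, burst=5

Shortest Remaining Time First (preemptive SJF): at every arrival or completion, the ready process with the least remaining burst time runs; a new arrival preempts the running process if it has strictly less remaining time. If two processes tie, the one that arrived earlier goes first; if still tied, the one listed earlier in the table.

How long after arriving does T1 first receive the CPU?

Schedule: | T1 0-1 | T3 1-2 | T2 2-6 | T4 6-11 |
Completion: T1=1  T2=6  T3=2  T4=11
Turnaround (C−A): T1=1  T2=6  T3=2  T4=11
Response(T1) = first start − arrival = 0 − 0 = 0

0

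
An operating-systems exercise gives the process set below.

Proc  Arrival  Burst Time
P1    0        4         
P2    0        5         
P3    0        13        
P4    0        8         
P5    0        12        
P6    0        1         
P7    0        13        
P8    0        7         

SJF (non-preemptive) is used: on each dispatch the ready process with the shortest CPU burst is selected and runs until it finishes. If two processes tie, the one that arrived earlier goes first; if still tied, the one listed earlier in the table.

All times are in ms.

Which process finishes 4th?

Timeline: | P6 0-1 | P1 1-5 | P2 5-10 | P8 10-17 | P4 17-25 | P5 25-37 | P3 37-50 | P7 50-63 |
Completion: P1=5  P2=10  P3=50  P4=25  P5=37  P6=1  P7=63  P8=17
Finish order: P6 → P1 → P2 → P8 → P4 → P5 → P3 → P7

P8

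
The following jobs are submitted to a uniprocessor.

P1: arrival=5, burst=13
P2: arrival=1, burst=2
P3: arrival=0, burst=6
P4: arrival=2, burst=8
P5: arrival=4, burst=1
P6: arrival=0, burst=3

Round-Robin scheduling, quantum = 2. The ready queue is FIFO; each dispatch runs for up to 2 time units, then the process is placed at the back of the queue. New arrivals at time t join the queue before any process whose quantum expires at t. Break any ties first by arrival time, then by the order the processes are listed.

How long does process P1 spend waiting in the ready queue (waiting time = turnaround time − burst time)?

15

Schedule: | P3 0-2 | P6 2-4 | P2 4-6 | P4 6-8 | P3 8-10 | P5 10-11 | P6 11-12 | P1 12-14 | P4 14-16 | P3 16-18 | P1 18-20 | P4 20-22 | P1 22-24 | P4 24-26 | P1 26-33 |
Completion: P1=33  P2=6  P3=18  P4=26  P5=11  P6=12
Turnaround (C−A): P1=28  P2=5  P3=18  P4=24  P5=7  P6=12
Waiting(P1) = turnaround − burst = 28 − 13 = 15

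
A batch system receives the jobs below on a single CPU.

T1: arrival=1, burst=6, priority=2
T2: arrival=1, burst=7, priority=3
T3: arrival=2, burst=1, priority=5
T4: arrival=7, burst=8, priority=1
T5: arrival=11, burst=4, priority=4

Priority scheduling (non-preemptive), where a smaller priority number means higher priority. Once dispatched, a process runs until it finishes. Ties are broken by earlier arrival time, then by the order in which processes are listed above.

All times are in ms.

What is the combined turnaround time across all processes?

75

Schedule: | idle 0-1 | T1 1-7 | T4 7-15 | T2 15-22 | T5 22-26 | T3 26-27 |
Completion: T1=7  T2=22  T3=27  T4=15  T5=26
Turnaround (C−A): T1=6  T2=21  T3=25  T4=8  T5=15
Turnaround = completion − arrival: T1=6, T2=21, T3=25, T4=8, T5=15
Total turnaround = 6 + 21 + 25 + 8 + 15 = 75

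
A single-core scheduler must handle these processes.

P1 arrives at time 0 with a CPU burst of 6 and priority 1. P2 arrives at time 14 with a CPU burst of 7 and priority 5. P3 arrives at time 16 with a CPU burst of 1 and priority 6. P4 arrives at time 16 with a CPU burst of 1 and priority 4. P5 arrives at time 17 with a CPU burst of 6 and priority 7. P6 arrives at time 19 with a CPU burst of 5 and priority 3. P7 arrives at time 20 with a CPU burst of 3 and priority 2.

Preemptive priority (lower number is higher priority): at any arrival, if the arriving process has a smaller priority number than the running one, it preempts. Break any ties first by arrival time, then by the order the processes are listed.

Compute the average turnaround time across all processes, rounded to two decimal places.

9.86

Gantt: | P1 0-6 | idle 6-14 | P2 14-16 | P4 16-17 | P2 17-19 | P6 19-20 | P7 20-23 | P6 23-27 | P2 27-30 | P3 30-31 | P5 31-37 |
Completion: P1=6  P2=30  P3=31  P4=17  P5=37  P6=27  P7=23
Turnaround times: P1=6, P2=16, P3=15, P4=1, P5=20, P6=8, P7=3
Average turnaround = (6+16+15+1+20+8+3) / 7 = 69/7 = 9.86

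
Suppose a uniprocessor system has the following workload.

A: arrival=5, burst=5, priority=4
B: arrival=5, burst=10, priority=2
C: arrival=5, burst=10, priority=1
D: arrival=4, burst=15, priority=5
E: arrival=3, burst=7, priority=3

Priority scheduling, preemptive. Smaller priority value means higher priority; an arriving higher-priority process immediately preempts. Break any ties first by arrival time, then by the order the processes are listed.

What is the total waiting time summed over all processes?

Timeline: | idle 0-3 | E 3-5 | C 5-15 | B 15-25 | E 25-30 | A 30-35 | D 35-50 |
Completion: A=35  B=25  C=15  D=50  E=30
Turnaround (C−A): A=30  B=20  C=10  D=46  E=27
Waiting = turnaround − burst: A=25, B=10, C=0, D=31, E=20
Total waiting = 25 + 10 + 0 + 31 + 20 = 86

86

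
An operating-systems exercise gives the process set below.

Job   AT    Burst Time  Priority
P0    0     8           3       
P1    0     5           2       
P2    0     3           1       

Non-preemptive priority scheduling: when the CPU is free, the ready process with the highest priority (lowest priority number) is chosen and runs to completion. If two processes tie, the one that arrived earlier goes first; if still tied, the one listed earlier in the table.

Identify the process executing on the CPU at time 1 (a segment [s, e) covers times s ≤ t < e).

P2

Gantt: | P2 0-3 | P1 3-8 | P0 8-16 |
Completion: P0=16  P1=8  P2=3
Turnaround (C−A): P0=16  P1=8  P2=3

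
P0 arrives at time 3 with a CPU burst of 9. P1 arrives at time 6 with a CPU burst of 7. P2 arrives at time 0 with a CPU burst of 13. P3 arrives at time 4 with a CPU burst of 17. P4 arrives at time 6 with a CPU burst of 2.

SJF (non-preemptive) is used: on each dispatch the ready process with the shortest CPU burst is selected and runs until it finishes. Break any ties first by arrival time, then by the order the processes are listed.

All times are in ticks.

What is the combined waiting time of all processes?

62

Timeline: | P2 0-13 | P4 13-15 | P1 15-22 | P0 22-31 | P3 31-48 |
Completion: P0=31  P1=22  P2=13  P3=48  P4=15
Turnaround (C−A): P0=28  P1=16  P2=13  P3=44  P4=9
Waiting = turnaround − burst: P0=19, P1=9, P2=0, P3=27, P4=7
Total waiting = 19 + 9 + 0 + 27 + 7 = 62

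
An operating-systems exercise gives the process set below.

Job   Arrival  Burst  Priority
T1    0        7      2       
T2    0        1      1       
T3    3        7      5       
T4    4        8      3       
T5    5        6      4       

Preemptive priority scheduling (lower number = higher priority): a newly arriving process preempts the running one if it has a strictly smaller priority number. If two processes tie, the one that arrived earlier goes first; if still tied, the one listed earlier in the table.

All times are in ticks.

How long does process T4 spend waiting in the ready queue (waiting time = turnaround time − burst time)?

4

Gantt: | T2 0-1 | T1 1-8 | T4 8-16 | T5 16-22 | T3 22-29 |
Completion: T1=8  T2=1  T3=29  T4=16  T5=22
Turnaround (C−A): T1=8  T2=1  T3=26  T4=12  T5=17
Waiting(T4) = turnaround − burst = 12 − 8 = 4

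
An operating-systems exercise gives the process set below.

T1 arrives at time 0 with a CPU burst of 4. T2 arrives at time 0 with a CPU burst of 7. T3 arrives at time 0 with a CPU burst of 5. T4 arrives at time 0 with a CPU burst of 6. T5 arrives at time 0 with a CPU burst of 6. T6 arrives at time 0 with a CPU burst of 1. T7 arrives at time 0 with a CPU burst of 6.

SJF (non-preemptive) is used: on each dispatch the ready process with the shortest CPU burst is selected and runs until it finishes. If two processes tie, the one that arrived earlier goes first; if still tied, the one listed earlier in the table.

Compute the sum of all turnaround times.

Schedule: | T6 0-1 | T1 1-5 | T3 5-10 | T4 10-16 | T5 16-22 | T7 22-28 | T2 28-35 |
Completion: T1=5  T2=35  T3=10  T4=16  T5=22  T6=1  T7=28
Turnaround (C−A): T1=5  T2=35  T3=10  T4=16  T5=22  T6=1  T7=28
Turnaround = completion − arrival: T1=5, T2=35, T3=10, T4=16, T5=22, T6=1, T7=28
Total turnaround = 5 + 35 + 10 + 16 + 22 + 1 + 28 = 117

117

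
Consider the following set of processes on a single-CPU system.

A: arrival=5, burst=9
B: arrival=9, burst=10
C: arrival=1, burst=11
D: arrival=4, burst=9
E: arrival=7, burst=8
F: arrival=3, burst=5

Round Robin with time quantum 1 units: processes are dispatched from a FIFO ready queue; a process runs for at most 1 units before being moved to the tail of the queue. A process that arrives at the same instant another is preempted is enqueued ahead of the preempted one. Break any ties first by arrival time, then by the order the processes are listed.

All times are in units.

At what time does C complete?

47

Gantt: | idle 0-1 | C 1-3 | F 3-4 | C 4-5 | D 5-6 | F 6-7 | A 7-8 | C 8-9 | D 9-10 | E 10-11 | F 11-12 | A 12-13 | B 13-14 | C 14-15 | D 15-16 | E 16-17 | F 17-18 | A 18-19 | B 19-20 | C 20-21 | D 21-22 | E 22-23 | F 23-24 | A 24-25 | B 25-26 | C 26-27 | D 27-28 | E 28-29 | A 29-30 | B 30-31 | C 31-32 | D 32-33 | E 33-34 | A 34-35 | B 35-36 | C 36-37 | D 37-38 | E 38-39 | A 39-40 | B 40-41 | C 41-42 | D 42-43 | E 43-44 | A 44-45 | B 45-46 | C 46-47 | D 47-48 | E 48-49 | A 49-50 | B 50-53 |
Completion: A=50  B=53  C=47  D=48  E=49  F=24
Turnaround (C−A): A=45  B=44  C=46  D=44  E=42  F=21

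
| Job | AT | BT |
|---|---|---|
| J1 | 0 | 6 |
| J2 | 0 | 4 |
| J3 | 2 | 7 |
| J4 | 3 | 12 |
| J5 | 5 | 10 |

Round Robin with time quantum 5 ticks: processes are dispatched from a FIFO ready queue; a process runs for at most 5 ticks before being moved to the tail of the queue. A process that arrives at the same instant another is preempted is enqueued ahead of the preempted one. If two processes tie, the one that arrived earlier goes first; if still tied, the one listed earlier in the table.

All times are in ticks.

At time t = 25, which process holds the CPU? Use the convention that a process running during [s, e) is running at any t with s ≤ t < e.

J3

Schedule: | J1 0-5 | J2 5-9 | J3 9-14 | J4 14-19 | J5 19-24 | J1 24-25 | J3 25-27 | J4 27-32 | J5 32-37 | J4 37-39 |
Completion: J1=25  J2=9  J3=27  J4=39  J5=37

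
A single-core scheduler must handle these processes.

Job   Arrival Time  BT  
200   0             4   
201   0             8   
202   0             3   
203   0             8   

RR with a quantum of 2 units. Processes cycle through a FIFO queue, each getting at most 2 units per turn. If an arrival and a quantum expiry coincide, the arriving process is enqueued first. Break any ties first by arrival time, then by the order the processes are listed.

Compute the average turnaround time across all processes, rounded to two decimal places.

16.75

Gantt: | 200 0-2 | 201 2-4 | 202 4-6 | 203 6-8 | 200 8-10 | 201 10-12 | 202 12-13 | 203 13-15 | 201 15-17 | 203 17-19 | 201 19-21 | 203 21-23 |
Completion: 200=10  201=21  202=13  203=23
Turnaround (C−A): 200=10  201=21  202=13  203=23
Turnaround times: 200=10, 201=21, 202=13, 203=23
Average turnaround = (10+21+13+23) / 4 = 67/4 = 16.75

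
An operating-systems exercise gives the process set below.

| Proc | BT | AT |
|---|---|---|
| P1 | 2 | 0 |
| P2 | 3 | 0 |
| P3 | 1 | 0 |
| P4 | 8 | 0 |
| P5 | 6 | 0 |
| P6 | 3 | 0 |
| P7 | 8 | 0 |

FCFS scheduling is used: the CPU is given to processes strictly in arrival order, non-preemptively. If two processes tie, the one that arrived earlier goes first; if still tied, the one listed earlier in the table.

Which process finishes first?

Gantt: | P1 0-2 | P2 2-5 | P3 5-6 | P4 6-14 | P5 14-20 | P6 20-23 | P7 23-31 |
Completion: P1=2  P2=5  P3=6  P4=14  P5=20  P6=23  P7=31
Turnaround (C−A): P1=2  P2=5  P3=6  P4=14  P5=20  P6=23  P7=31
Finish order: P1 → P2 → P3 → P4 → P5 → P6 → P7

P1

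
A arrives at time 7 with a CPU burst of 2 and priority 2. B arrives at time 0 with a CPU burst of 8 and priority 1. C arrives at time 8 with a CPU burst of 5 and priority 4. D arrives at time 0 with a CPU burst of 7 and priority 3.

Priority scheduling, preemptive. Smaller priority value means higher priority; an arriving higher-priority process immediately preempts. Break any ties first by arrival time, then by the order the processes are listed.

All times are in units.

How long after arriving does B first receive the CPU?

Gantt: | B 0-8 | A 8-10 | D 10-17 | C 17-22 |
Completion: A=10  B=8  C=22  D=17
Response(B) = first start − arrival = 0 − 0 = 0

0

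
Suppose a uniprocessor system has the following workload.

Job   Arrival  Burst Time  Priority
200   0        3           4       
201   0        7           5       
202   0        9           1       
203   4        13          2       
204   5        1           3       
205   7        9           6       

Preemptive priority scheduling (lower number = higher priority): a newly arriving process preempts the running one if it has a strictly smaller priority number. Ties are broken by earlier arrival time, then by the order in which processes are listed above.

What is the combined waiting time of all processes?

Timeline: | 202 0-9 | 203 9-22 | 204 22-23 | 200 23-26 | 201 26-33 | 205 33-42 |
Completion: 200=26  201=33  202=9  203=22  204=23  205=42
Turnaround (C−A): 200=26  201=33  202=9  203=18  204=18  205=35
Waiting = turnaround − burst: 200=23, 201=26, 202=0, 203=5, 204=17, 205=26
Total waiting = 23 + 26 + 0 + 5 + 17 + 26 = 97

97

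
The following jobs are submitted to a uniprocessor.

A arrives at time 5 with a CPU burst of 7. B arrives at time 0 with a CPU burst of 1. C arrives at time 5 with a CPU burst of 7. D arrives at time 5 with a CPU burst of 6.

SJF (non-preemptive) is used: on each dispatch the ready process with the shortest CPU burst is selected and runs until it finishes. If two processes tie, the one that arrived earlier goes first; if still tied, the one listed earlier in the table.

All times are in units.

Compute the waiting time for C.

13

Gantt: | B 0-1 | idle 1-5 | D 5-11 | A 11-18 | C 18-25 |
Completion: A=18  B=1  C=25  D=11
Turnaround (C−A): A=13  B=1  C=20  D=6
Waiting(C) = turnaround − burst = 20 − 7 = 13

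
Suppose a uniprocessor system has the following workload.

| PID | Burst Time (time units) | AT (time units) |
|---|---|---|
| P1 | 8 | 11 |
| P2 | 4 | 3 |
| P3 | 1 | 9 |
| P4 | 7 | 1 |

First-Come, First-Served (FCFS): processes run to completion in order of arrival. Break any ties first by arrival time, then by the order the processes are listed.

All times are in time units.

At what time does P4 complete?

Gantt: | idle 0-1 | P4 1-8 | P2 8-12 | P3 12-13 | P1 13-21 |
Completion: P1=21  P2=12  P3=13  P4=8
Turnaround (C−A): P1=10  P2=9  P3=4  P4=7

8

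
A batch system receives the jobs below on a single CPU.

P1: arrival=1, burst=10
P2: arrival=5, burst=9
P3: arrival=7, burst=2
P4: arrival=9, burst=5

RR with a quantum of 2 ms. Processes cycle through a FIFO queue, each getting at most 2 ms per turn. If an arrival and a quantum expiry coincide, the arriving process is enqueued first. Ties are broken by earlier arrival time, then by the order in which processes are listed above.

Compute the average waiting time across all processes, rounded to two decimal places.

9.75

Gantt: | idle 0-1 | P1 1-5 | P2 5-7 | P1 7-9 | P3 9-11 | P2 11-13 | P4 13-15 | P1 15-17 | P2 17-19 | P4 19-21 | P1 21-23 | P2 23-25 | P4 25-26 | P2 26-27 |
Completion: P1=23  P2=27  P3=11  P4=26
Turnaround (C−A): P1=22  P2=22  P3=4  P4=17
Waiting times: P1=12, P2=13, P3=2, P4=12
Average waiting = (12+13+2+12) / 4 = 39/4 = 9.75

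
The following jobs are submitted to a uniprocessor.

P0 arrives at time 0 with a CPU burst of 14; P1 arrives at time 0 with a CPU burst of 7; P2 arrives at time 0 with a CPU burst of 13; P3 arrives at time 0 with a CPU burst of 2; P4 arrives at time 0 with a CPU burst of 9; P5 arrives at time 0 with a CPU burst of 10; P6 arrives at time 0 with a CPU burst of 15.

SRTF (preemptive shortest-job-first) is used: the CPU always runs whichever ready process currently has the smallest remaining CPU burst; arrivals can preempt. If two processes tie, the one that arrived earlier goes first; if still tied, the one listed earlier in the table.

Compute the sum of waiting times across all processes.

153

Timeline: | P3 0-2 | P1 2-9 | P4 9-18 | P5 18-28 | P2 28-41 | P0 41-55 | P6 55-70 |
Completion: P0=55  P1=9  P2=41  P3=2  P4=18  P5=28  P6=70
Waiting = turnaround − burst: P0=41, P1=2, P2=28, P3=0, P4=9, P5=18, P6=55
Total waiting = 41 + 2 + 28 + 0 + 9 + 18 + 55 = 153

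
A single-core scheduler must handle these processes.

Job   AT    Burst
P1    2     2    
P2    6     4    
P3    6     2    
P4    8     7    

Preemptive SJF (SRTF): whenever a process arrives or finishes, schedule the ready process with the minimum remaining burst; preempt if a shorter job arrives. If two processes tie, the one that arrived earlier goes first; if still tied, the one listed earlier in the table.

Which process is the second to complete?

P3

Gantt: | idle 0-2 | P1 2-4 | idle 4-6 | P3 6-8 | P2 8-12 | P4 12-19 |
Completion: P1=4  P2=12  P3=8  P4=19
Turnaround (C−A): P1=2  P2=6  P3=2  P4=11
Finish order: P1 → P3 → P2 → P4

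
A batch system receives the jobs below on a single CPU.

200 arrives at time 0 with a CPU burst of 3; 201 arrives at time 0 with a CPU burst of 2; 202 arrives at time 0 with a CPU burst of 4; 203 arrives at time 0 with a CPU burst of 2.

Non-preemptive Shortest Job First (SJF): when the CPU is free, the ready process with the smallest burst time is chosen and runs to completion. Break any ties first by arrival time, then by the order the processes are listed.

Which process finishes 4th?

Timeline: | 201 0-2 | 203 2-4 | 200 4-7 | 202 7-11 |
Completion: 200=7  201=2  202=11  203=4
Turnaround (C−A): 200=7  201=2  202=11  203=4
Finish order: 201 → 203 → 200 → 202

202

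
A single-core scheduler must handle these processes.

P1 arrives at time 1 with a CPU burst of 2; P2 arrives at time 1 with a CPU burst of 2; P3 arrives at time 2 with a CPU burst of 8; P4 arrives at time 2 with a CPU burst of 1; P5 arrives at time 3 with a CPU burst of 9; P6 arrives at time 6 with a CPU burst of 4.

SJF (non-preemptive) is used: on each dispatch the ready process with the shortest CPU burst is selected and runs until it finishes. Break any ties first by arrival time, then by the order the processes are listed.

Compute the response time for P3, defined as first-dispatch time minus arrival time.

Timeline: | idle 0-1 | P1 1-3 | P4 3-4 | P2 4-6 | P6 6-10 | P3 10-18 | P5 18-27 |
Completion: P1=3  P2=6  P3=18  P4=4  P5=27  P6=10
Turnaround (C−A): P1=2  P2=5  P3=16  P4=2  P5=24  P6=4
Response(P3) = first start − arrival = 10 − 2 = 8

8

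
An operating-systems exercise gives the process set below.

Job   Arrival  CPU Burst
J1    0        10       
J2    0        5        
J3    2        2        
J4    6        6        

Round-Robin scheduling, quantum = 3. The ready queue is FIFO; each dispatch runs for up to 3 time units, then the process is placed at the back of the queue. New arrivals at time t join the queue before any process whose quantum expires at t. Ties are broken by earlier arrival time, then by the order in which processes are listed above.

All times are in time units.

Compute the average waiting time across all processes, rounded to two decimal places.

9.50

Schedule: | J1 0-3 | J2 3-6 | J3 6-8 | J1 8-11 | J4 11-14 | J2 14-16 | J1 16-19 | J4 19-22 | J1 22-23 |
Completion: J1=23  J2=16  J3=8  J4=22
Turnaround (C−A): J1=23  J2=16  J3=6  J4=16
Waiting times: J1=13, J2=11, J3=4, J4=10
Average waiting = (13+11+4+10) / 4 = 38/4 = 9.50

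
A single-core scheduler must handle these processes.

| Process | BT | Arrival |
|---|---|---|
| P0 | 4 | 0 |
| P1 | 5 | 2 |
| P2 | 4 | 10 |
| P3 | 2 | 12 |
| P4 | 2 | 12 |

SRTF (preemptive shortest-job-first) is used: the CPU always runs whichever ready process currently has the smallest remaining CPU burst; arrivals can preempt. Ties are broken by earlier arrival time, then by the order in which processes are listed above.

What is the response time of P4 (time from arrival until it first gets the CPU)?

Timeline: | P0 0-4 | P1 4-9 | idle 9-10 | P2 10-14 | P3 14-16 | P4 16-18 |
Completion: P0=4  P1=9  P2=14  P3=16  P4=18
Response(P4) = first start − arrival = 16 − 12 = 4

4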